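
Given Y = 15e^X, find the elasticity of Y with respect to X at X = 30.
Elasticity = 30

Elasticity = (dY/dX) · (X/Y)

dY/dX = 15·e^X
At X = 30: dY/dX = 15·e^30, Y = 15·e^30

Elasticity = (15·e^30) · (30 / (15·e^30)) = 30

Interpretation: for a small percentage change in X, the percentage change in Y is approximately 30.00 times as large.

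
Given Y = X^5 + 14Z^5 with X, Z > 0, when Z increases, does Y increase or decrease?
Y increases

Taking the partial derivative:
∂Y/∂Z = 70Z^4

∂Y/∂Z = 70Z^4 > 0 (assuming positive values)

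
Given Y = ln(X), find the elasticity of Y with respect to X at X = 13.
Elasticity = 1/ln(13) ≈ 0.3899

Elasticity = (dY/dX) · (X/Y)

dY/dX = 1/X
At X = 13: dY/dX = 1/13, Y = ln(13)

Elasticity = (1/13) · (13 / (ln(13))) = 1/ln(13) ≈ 0.3899

Interpretation: for a small percentage change in X, the percentage change in Y is approximately 0.39 times as large.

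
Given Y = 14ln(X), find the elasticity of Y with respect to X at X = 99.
Elasticity = 1/ln(99) ≈ 0.2176

Elasticity = (dY/dX) · (X/Y)

dY/dX = 14/X
At X = 99: dY/dX = 14/99, Y = 14·ln(99)

Elasticity = (14/99) · (99 / (14·ln(99))) = 1/ln(99) ≈ 0.2176

Interpretation: for a small percentage change in X, the percentage change in Y is approximately 0.22 times as large.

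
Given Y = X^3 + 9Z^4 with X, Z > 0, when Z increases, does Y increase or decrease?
Y increases

Taking the partial derivative:
∂Y/∂Z = 36Z^3

∂Y/∂Z = 36Z^3 > 0 (assuming positive values)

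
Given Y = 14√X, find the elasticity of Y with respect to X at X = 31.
Elasticity = 1/2

Elasticity = (dY/dX) · (X/Y)

dY/dX = 7/√X
At X = 31: dY/dX = 7·√31/31, Y = 14·√31

Elasticity = (7·√31/31) · (31 / (14·√31)) = 1/2

Interpretation: for a small percentage change in X, the percentage change in Y is approximately 0.50 times as large.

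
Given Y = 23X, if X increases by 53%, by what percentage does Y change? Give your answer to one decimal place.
53.0%

For Y = 23X:
If X → X(1 + 0.53)
Then Y → Y · (1 + 0.53)^1
     = Y · 1.5300

Percentage change = ((1 + 0.53)^1 − 1) × 100% = 53.0%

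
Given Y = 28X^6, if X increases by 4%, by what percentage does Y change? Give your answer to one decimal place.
26.5%

For Y = 28X^6:
If X → X(1 + 0.04)
Then Y → Y · (1 + 0.04)^6
     ≈ Y · 1.2653

Percentage change = ((1 + 0.04)^6 − 1) × 100% ≈ 26.5%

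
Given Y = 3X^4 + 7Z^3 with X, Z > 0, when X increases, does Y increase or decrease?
Y increases

Taking the partial derivative:
∂Y/∂X = 12X^3

∂Y/∂X = 12X^3 > 0 (assuming positive values)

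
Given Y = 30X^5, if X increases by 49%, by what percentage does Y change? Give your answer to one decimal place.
634.4%

For Y = 30X^5:
If X → X(1 + 0.49)
Then Y → Y · (1 + 0.49)^5
     ≈ Y · 7.3440

Percentage change = ((1 + 0.49)^5 − 1) × 100% ≈ 634.4%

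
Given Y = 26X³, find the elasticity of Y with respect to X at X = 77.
Elasticity = 3

Elasticity = (dY/dX) · (X/Y)

dY/dX = 78·X²
At X = 77: dY/dX = 462462, Y = 11869858

Elasticity = 462462 · (77 / 11869858) = 3

Interpretation: for a small percentage change in X, the percentage change in Y is approximately 3.00 times as large.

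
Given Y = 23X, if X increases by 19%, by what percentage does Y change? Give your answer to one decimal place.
19.0%

For Y = 23X:
If X → X(1 + 0.19)
Then Y → Y · (1 + 0.19)^1
     = Y · 1.1900

Percentage change = ((1 + 0.19)^1 − 1) × 100% = 19.0%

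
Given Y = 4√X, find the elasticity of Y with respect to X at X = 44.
Elasticity = 1/2

Elasticity = (dY/dX) · (X/Y)

dY/dX = 2/√X
At X = 44: dY/dX = √11/11, Y = 8·√11

Elasticity = (√11/11) · (44 / (8·√11)) = 1/2

Interpretation: for a small percentage change in X, the percentage change in Y is approximately 0.50 times as large.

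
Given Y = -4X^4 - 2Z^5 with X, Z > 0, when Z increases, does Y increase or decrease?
Y decreases

Taking the partial derivative:
∂Y/∂Z = -10Z^4

∂Y/∂Z = -10Z^4 < 0 (assuming positive values)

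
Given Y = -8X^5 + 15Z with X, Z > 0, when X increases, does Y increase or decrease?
Y decreases

Taking the partial derivative:
∂Y/∂X = -40X^4

∂Y/∂X = -40X^4 < 0 (assuming positive values)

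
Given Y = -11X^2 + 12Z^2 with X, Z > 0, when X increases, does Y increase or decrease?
Y decreases

Taking the partial derivative:
∂Y/∂X = -22X

∂Y/∂X = -22X < 0 (assuming positive values)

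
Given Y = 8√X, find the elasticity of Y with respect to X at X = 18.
Elasticity = 1/2

Elasticity = (dY/dX) · (X/Y)

dY/dX = 4/√X
At X = 18: dY/dX = 2·√2/3, Y = 24·√2

Elasticity = (2·√2/3) · (18 / (24·√2)) = 1/2

Interpretation: for a small percentage change in X, the percentage change in Y is approximately 0.50 times as large.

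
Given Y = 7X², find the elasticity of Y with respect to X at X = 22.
Elasticity = 2

Elasticity = (dY/dX) · (X/Y)

dY/dX = 14·X
At X = 22: dY/dX = 308, Y = 3388

Elasticity = 308 · (22 / 3388) = 2

Interpretation: for a small percentage change in X, the percentage change in Y is approximately 2.00 times as large.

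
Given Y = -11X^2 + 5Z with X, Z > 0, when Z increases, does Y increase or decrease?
Y increases

Taking the partial derivative:
∂Y/∂Z = 5

∂Y/∂Z = 5 > 0 (assuming positive values)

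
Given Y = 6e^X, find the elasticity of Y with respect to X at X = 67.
Elasticity = 67

Elasticity = (dY/dX) · (X/Y)

dY/dX = 6·e^X
At X = 67: dY/dX = 6·e^67, Y = 6·e^67

Elasticity = (6·e^67) · (67 / (6·e^67)) = 67

Interpretation: for a small percentage change in X, the percentage change in Y is approximately 67.00 times as large.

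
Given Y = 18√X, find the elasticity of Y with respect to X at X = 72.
Elasticity = 1/2

Elasticity = (dY/dX) · (X/Y)

dY/dX = 9/√X
At X = 72: dY/dX = 3·√2/4, Y = 108·√2

Elasticity = (3·√2/4) · (72 / (108·√2)) = 1/2

Interpretation: for a small percentage change in X, the percentage change in Y is approximately 0.50 times as large.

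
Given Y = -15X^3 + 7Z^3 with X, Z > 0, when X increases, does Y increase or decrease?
Y decreases

Taking the partial derivative:
∂Y/∂X = -45X^2

∂Y/∂X = -45X^2 < 0 (assuming positive values)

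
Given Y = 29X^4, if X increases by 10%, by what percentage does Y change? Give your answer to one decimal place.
46.4%

For Y = 29X^4:
If X → X(1 + 0.1)
Then Y → Y · (1 + 0.1)^4
     = Y · 1.4641

Percentage change = ((1 + 0.1)^4 − 1) × 100% ≈ 46.4%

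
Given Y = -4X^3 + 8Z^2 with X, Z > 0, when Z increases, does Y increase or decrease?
Y increases

Taking the partial derivative:
∂Y/∂Z = 16Z

∂Y/∂Z = 16Z > 0 (assuming positive values)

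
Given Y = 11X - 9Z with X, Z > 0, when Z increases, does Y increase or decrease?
Y decreases

Taking the partial derivative:
∂Y/∂Z = -9

∂Y/∂Z = -9 < 0 (assuming positive values)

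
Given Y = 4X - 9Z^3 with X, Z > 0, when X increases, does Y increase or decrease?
Y increases

Taking the partial derivative:
∂Y/∂X = 4

∂Y/∂X = 4 > 0 (assuming positive values)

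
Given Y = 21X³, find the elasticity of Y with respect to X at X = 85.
Elasticity = 3

Elasticity = (dY/dX) · (X/Y)

dY/dX = 63·X²
At X = 85: dY/dX = 455175, Y = 12896625

Elasticity = 455175 · (85 / 12896625) = 3

Interpretation: for a small percentage change in X, the percentage change in Y is approximately 3.00 times as large.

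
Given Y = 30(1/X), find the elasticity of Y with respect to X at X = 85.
Elasticity = -1

Elasticity = (dY/dX) · (X/Y)

dY/dX = -30/X²
At X = 85: dY/dX = -6/1445, Y = 6/17

Elasticity = (-6/1445) · (85 / (6/17)) = -1

Interpretation: for a small percentage change in X, the percentage change in Y is approximately -1.00 times as large.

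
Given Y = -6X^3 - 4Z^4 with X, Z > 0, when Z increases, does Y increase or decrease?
Y decreases

Taking the partial derivative:
∂Y/∂Z = -16Z^3

∂Y/∂Z = -16Z^3 < 0 (assuming positive values)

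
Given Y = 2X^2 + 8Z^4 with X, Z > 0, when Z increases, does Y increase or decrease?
Y increases

Taking the partial derivative:
∂Y/∂Z = 32Z^3

∂Y/∂Z = 32Z^3 > 0 (assuming positive values)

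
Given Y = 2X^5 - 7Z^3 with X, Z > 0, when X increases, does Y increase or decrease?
Y increases

Taking the partial derivative:
∂Y/∂X = 10X^4

∂Y/∂X = 10X^4 > 0 (assuming positive values)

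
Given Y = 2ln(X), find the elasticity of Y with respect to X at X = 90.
Elasticity = 1/ln(90) ≈ 0.2222

Elasticity = (dY/dX) · (X/Y)

dY/dX = 2/X
At X = 90: dY/dX = 1/45, Y = 2·ln(90)

Elasticity = (1/45) · (90 / (2·ln(90))) = 1/ln(90) ≈ 0.2222

Interpretation: for a small percentage change in X, the percentage change in Y is approximately 0.22 times as large.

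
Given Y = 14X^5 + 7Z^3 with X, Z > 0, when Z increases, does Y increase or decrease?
Y increases

Taking the partial derivative:
∂Y/∂Z = 21Z^2

∂Y/∂Z = 21Z^2 > 0 (assuming positive values)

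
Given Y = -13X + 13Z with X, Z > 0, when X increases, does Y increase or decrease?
Y decreases

Taking the partial derivative:
∂Y/∂X = -13

∂Y/∂X = -13 < 0 (assuming positive values)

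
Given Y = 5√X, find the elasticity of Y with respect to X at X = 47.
Elasticity = 1/2

Elasticity = (dY/dX) · (X/Y)

dY/dX = 5/(2·√X)
At X = 47: dY/dX = 5·√47/94, Y = 5·√47

Elasticity = (5·√47/94) · (47 / (5·√47)) = 1/2

Interpretation: for a small percentage change in X, the percentage change in Y is approximately 0.50 times as large.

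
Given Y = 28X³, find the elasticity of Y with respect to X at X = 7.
Elasticity = 3

Elasticity = (dY/dX) · (X/Y)

dY/dX = 84·X²
At X = 7: dY/dX = 4116, Y = 9604

Elasticity = 4116 · (7 / 9604) = 3

Interpretation: for a small percentage change in X, the percentage change in Y is approximately 3.00 times as large.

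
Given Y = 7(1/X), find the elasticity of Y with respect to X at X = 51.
Elasticity = -1

Elasticity = (dY/dX) · (X/Y)

dY/dX = -7/X²
At X = 51: dY/dX = -7/2601, Y = 7/51

Elasticity = (-7/2601) · (51 / (7/51)) = -1

Interpretation: for a small percentage change in X, the percentage change in Y is approximately -1.00 times as large.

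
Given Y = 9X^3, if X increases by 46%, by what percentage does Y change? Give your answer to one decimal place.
211.2%

For Y = 9X^3:
If X → X(1 + 0.46)
Then Y → Y · (1 + 0.46)^3
     ≈ Y · 3.1121

Percentage change = ((1 + 0.46)^3 − 1) × 100% ≈ 211.2%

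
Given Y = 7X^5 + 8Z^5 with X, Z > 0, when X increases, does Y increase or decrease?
Y increases

Taking the partial derivative:
∂Y/∂X = 35X^4

∂Y/∂X = 35X^4 > 0 (assuming positive values)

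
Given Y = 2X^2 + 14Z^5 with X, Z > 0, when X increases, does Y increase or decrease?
Y increases

Taking the partial derivative:
∂Y/∂X = 4X

∂Y/∂X = 4X > 0 (assuming positive values)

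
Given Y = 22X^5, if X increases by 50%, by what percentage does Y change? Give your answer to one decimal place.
659.4%

For Y = 22X^5:
If X → X(1 + 0.5)
Then Y → Y · (1 + 0.5)^5
     ≈ Y · 7.5938

Percentage change = ((1 + 0.5)^5 − 1) × 100% ≈ 659.4%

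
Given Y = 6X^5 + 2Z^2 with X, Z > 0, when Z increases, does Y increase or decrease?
Y increases

Taking the partial derivative:
∂Y/∂Z = 4Z

∂Y/∂Z = 4Z > 0 (assuming positive values)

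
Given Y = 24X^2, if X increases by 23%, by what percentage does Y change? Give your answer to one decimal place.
51.3%

For Y = 24X^2:
If X → X(1 + 0.23)
Then Y → Y · (1 + 0.23)^2
     = Y · 1.5129

Percentage change = ((1 + 0.23)^2 − 1) × 100% ≈ 51.3%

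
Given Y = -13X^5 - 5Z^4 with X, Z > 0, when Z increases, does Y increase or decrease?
Y decreases

Taking the partial derivative:
∂Y/∂Z = -20Z^3

∂Y/∂Z = -20Z^3 < 0 (assuming positive values)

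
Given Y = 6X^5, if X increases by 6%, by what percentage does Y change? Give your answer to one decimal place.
33.8%

For Y = 6X^5:
If X → X(1 + 0.06)
Then Y → Y · (1 + 0.06)^5
     ≈ Y · 1.3382

Percentage change = ((1 + 0.06)^5 − 1) × 100% ≈ 33.8%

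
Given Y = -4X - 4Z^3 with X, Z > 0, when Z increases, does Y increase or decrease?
Y decreases

Taking the partial derivative:
∂Y/∂Z = -12Z^2

∂Y/∂Z = -12Z^2 < 0 (assuming positive values)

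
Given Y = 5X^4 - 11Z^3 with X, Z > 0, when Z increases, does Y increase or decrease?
Y decreases

Taking the partial derivative:
∂Y/∂Z = -33Z^2

∂Y/∂Z = -33Z^2 < 0 (assuming positive values)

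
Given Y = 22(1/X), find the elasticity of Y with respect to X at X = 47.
Elasticity = -1

Elasticity = (dY/dX) · (X/Y)

dY/dX = -22/X²
At X = 47: dY/dX = -22/2209, Y = 22/47

Elasticity = (-22/2209) · (47 / (22/47)) = -1

Interpretation: for a small percentage change in X, the percentage change in Y is approximately -1.00 times as large.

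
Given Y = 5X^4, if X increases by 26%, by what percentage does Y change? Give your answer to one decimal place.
152.0%

For Y = 5X^4:
If X → X(1 + 0.26)
Then Y → Y · (1 + 0.26)^4
     ≈ Y · 2.5205

Percentage change = ((1 + 0.26)^4 − 1) × 100% ≈ 152.0%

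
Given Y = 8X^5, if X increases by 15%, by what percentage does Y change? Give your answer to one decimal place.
101.1%

For Y = 8X^5:
If X → X(1 + 0.15)
Then Y → Y · (1 + 0.15)^5
     ≈ Y · 2.0114

Percentage change = ((1 + 0.15)^5 − 1) × 100% ≈ 101.1%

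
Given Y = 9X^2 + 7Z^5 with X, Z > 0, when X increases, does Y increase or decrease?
Y increases

Taking the partial derivative:
∂Y/∂X = 18X

∂Y/∂X = 18X > 0 (assuming positive values)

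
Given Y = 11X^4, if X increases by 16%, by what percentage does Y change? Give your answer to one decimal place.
81.1%

For Y = 11X^4:
If X → X(1 + 0.16)
Then Y → Y · (1 + 0.16)^4
     ≈ Y · 1.8106

Percentage change = ((1 + 0.16)^4 − 1) × 100% ≈ 81.1%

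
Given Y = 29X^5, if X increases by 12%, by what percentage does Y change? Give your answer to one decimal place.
76.2%

For Y = 29X^5:
If X → X(1 + 0.12)
Then Y → Y · (1 + 0.12)^5
     ≈ Y · 1.7623

Percentage change = ((1 + 0.12)^5 − 1) × 100% ≈ 76.2%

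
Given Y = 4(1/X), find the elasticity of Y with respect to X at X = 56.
Elasticity = -1

Elasticity = (dY/dX) · (X/Y)

dY/dX = -4/X²
At X = 56: dY/dX = -1/784, Y = 1/14

Elasticity = (-1/784) · (56 / (1/14)) = -1

Interpretation: for a small percentage change in X, the percentage change in Y is approximately -1.00 times as large.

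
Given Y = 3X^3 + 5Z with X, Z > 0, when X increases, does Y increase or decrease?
Y increases

Taking the partial derivative:
∂Y/∂X = 9X^2

∂Y/∂X = 9X^2 > 0 (assuming positive values)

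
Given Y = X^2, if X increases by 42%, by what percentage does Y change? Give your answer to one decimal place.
101.6%

For Y = X^2:
If X → X(1 + 0.42)
Then Y → Y · (1 + 0.42)^2
     = Y · 2.0164

Percentage change = ((1 + 0.42)^2 − 1) × 100% ≈ 101.6%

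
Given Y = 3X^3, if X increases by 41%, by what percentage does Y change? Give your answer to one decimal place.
180.3%

For Y = 3X^3:
If X → X(1 + 0.41)
Then Y → Y · (1 + 0.41)^3
     ≈ Y · 2.8032

Percentage change = ((1 + 0.41)^3 − 1) × 100% ≈ 180.3%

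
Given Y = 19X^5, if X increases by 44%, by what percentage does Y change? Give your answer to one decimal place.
519.2%

For Y = 19X^5:
If X → X(1 + 0.44)
Then Y → Y · (1 + 0.44)^5
     ≈ Y · 6.1917

Percentage change = ((1 + 0.44)^5 − 1) × 100% ≈ 519.2%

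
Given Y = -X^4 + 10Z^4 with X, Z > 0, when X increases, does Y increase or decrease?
Y decreases

Taking the partial derivative:
∂Y/∂X = -4X^3

∂Y/∂X = -4X^3 < 0 (assuming positive values)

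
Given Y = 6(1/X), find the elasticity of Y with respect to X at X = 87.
Elasticity = -1

Elasticity = (dY/dX) · (X/Y)

dY/dX = -6/X²
At X = 87: dY/dX = -2/2523, Y = 2/29

Elasticity = (-2/2523) · (87 / (2/29)) = -1

Interpretation: for a small percentage change in X, the percentage change in Y is approximately -1.00 times as large.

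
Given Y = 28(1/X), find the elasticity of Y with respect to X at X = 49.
Elasticity = -1

Elasticity = (dY/dX) · (X/Y)

dY/dX = -28/X²
At X = 49: dY/dX = -4/343, Y = 4/7

Elasticity = (-4/343) · (49 / (4/7)) = -1

Interpretation: for a small percentage change in X, the percentage change in Y is approximately -1.00 times as large.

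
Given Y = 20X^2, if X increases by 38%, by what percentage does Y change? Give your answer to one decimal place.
90.4%

For Y = 20X^2:
If X → X(1 + 0.38)
Then Y → Y · (1 + 0.38)^2
     = Y · 1.9044

Percentage change = ((1 + 0.38)^2 − 1) × 100% ≈ 90.4%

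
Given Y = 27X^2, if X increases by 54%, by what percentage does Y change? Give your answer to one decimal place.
137.2%

For Y = 27X^2:
If X → X(1 + 0.54)
Then Y → Y · (1 + 0.54)^2
     = Y · 2.3716

Percentage change = ((1 + 0.54)^2 − 1) × 100% ≈ 137.2%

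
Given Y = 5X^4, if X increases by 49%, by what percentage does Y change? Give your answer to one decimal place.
392.9%

For Y = 5X^4:
If X → X(1 + 0.49)
Then Y → Y · (1 + 0.49)^4
     ≈ Y · 4.9288

Percentage change = ((1 + 0.49)^4 − 1) × 100% ≈ 392.9%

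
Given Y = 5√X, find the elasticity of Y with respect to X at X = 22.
Elasticity = 1/2

Elasticity = (dY/dX) · (X/Y)

dY/dX = 5/(2·√X)
At X = 22: dY/dX = 5·√22/44, Y = 5·√22

Elasticity = (5·√22/44) · (22 / (5·√22)) = 1/2

Interpretation: for a small percentage change in X, the percentage change in Y is approximately 0.50 times as large.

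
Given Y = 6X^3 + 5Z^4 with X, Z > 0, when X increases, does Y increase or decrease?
Y increases

Taking the partial derivative:
∂Y/∂X = 18X^2

∂Y/∂X = 18X^2 > 0 (assuming positive values)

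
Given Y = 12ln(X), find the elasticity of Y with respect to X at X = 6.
Elasticity = 1/ln(6) ≈ 0.5581

Elasticity = (dY/dX) · (X/Y)

dY/dX = 12/X
At X = 6: dY/dX = 2, Y = 12·ln(6)

Elasticity = 2 · (6 / (12·ln(6))) = 1/ln(6) ≈ 0.5581

Interpretation: for a small percentage change in X, the percentage change in Y is approximately 0.56 times as large.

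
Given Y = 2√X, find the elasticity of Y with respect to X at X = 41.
Elasticity = 1/2

Elasticity = (dY/dX) · (X/Y)

dY/dX = 1/√X
At X = 41: dY/dX = √41/41, Y = 2·√41

Elasticity = (√41/41) · (41 / (2·√41)) = 1/2

Interpretation: for a small percentage change in X, the percentage change in Y is approximately 0.50 times as large.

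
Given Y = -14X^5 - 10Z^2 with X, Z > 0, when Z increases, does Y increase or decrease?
Y decreases

Taking the partial derivative:
∂Y/∂Z = -20Z

∂Y/∂Z = -20Z < 0 (assuming positive values)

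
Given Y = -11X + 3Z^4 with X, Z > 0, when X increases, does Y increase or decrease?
Y decreases

Taking the partial derivative:
∂Y/∂X = -11

∂Y/∂X = -11 < 0 (assuming positive values)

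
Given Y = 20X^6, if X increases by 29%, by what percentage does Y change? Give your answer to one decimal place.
360.8%

For Y = 20X^6:
If X → X(1 + 0.29)
Then Y → Y · (1 + 0.29)^6
     ≈ Y · 4.6083

Percentage change = ((1 + 0.29)^6 − 1) × 100% ≈ 360.8%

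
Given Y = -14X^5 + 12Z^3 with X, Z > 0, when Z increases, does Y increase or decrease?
Y increases

Taking the partial derivative:
∂Y/∂Z = 36Z^2

∂Y/∂Z = 36Z^2 > 0 (assuming positive values)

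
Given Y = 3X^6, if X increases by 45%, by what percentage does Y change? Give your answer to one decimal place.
829.4%

For Y = 3X^6:
If X → X(1 + 0.45)
Then Y → Y · (1 + 0.45)^6
     ≈ Y · 9.2941

Percentage change = ((1 + 0.45)^6 − 1) × 100% ≈ 829.4%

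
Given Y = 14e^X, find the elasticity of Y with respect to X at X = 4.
Elasticity = 4

Elasticity = (dY/dX) · (X/Y)

dY/dX = 14·e^X
At X = 4: dY/dX = 14·e^4, Y = 14·e^4

Elasticity = (14·e^4) · (4 / (14·e^4)) = 4

Interpretation: for a small percentage change in X, the percentage change in Y is approximately 4.00 times as large.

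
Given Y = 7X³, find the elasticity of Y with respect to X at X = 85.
Elasticity = 3

Elasticity = (dY/dX) · (X/Y)

dY/dX = 21·X²
At X = 85: dY/dX = 151725, Y = 4298875

Elasticity = 151725 · (85 / 4298875) = 3

Interpretation: for a small percentage change in X, the percentage change in Y is approximately 3.00 times as large.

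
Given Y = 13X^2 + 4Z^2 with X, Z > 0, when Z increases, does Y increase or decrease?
Y increases

Taking the partial derivative:
∂Y/∂Z = 8Z

∂Y/∂Z = 8Z > 0 (assuming positive values)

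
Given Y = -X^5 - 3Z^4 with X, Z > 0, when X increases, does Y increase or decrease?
Y decreases

Taking the partial derivative:
∂Y/∂X = -5X^4

∂Y/∂X = -5X^4 < 0 (assuming positive values)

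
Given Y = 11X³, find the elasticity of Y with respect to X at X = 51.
Elasticity = 3

Elasticity = (dY/dX) · (X/Y)

dY/dX = 33·X²
At X = 51: dY/dX = 85833, Y = 1459161

Elasticity = 85833 · (51 / 1459161) = 3

Interpretation: for a small percentage change in X, the percentage change in Y is approximately 3.00 times as large.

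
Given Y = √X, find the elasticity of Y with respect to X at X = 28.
Elasticity = 1/2

Elasticity = (dY/dX) · (X/Y)

dY/dX = 1/(2·√X)
At X = 28: dY/dX = √7/28, Y = 2·√7

Elasticity = (√7/28) · (28 / (2·√7)) = 1/2

Interpretation: for a small percentage change in X, the percentage change in Y is approximately 0.50 times as large.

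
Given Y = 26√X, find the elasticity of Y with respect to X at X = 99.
Elasticity = 1/2

Elasticity = (dY/dX) · (X/Y)

dY/dX = 13/√X
At X = 99: dY/dX = 13·√11/33, Y = 78·√11

Elasticity = (13·√11/33) · (99 / (78·√11)) = 1/2

Interpretation: for a small percentage change in X, the percentage change in Y is approximately 0.50 times as large.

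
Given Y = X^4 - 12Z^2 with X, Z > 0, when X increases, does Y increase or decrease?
Y increases

Taking the partial derivative:
∂Y/∂X = 4X^3

∂Y/∂X = 4X^3 > 0 (assuming positive values)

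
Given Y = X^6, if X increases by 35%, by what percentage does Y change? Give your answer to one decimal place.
505.3%

For Y = X^6:
If X → X(1 + 0.35)
Then Y → Y · (1 + 0.35)^6
     ≈ Y · 6.0534

Percentage change = ((1 + 0.35)^6 − 1) × 100% ≈ 505.3%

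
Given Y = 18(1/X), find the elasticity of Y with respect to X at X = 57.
Elasticity = -1

Elasticity = (dY/dX) · (X/Y)

dY/dX = -18/X²
At X = 57: dY/dX = -2/361, Y = 6/19

Elasticity = (-2/361) · (57 / (6/19)) = -1

Interpretation: for a small percentage change in X, the percentage change in Y is approximately -1.00 times as large.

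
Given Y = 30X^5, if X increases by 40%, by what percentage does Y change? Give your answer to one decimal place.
437.8%

For Y = 30X^5:
If X → X(1 + 0.4)
Then Y → Y · (1 + 0.4)^5
     ≈ Y · 5.3782

Percentage change = ((1 + 0.4)^5 − 1) × 100% ≈ 437.8%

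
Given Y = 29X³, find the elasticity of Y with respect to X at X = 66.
Elasticity = 3

Elasticity = (dY/dX) · (X/Y)

dY/dX = 87·X²
At X = 66: dY/dX = 378972, Y = 8337384

Elasticity = 378972 · (66 / 8337384) = 3

Interpretation: for a small percentage change in X, the percentage change in Y is approximately 3.00 times as large.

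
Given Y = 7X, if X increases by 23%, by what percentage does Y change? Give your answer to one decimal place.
23.0%

For Y = 7X:
If X → X(1 + 0.23)
Then Y → Y · (1 + 0.23)^1
     = Y · 1.2300

Percentage change = ((1 + 0.23)^1 − 1) × 100% = 23.0%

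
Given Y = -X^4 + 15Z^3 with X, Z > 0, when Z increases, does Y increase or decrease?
Y increases

Taking the partial derivative:
∂Y/∂Z = 45Z^2

∂Y/∂Z = 45Z^2 > 0 (assuming positive values)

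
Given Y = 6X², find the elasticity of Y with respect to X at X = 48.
Elasticity = 2

Elasticity = (dY/dX) · (X/Y)

dY/dX = 12·X
At X = 48: dY/dX = 576, Y = 13824

Elasticity = 576 · (48 / 13824) = 2

Interpretation: for a small percentage change in X, the percentage change in Y is approximately 2.00 times as large.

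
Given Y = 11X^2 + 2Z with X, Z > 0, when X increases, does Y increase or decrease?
Y increases

Taking the partial derivative:
∂Y/∂X = 22X

∂Y/∂X = 22X > 0 (assuming positive values)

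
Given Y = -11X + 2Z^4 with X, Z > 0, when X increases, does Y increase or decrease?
Y decreases

Taking the partial derivative:
∂Y/∂X = -11

∂Y/∂X = -11 < 0 (assuming positive values)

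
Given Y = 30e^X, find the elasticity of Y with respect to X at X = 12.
Elasticity = 12

Elasticity = (dY/dX) · (X/Y)

dY/dX = 30·e^X
At X = 12: dY/dX = 30·e^12, Y = 30·e^12

Elasticity = (30·e^12) · (12 / (30·e^12)) = 12

Interpretation: for a small percentage change in X, the percentage change in Y is approximately 12.00 times as large.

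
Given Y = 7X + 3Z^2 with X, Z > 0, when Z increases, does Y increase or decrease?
Y increases

Taking the partial derivative:
∂Y/∂Z = 6Z

∂Y/∂Z = 6Z > 0 (assuming positive values)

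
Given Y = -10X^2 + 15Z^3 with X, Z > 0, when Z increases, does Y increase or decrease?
Y increases

Taking the partial derivative:
∂Y/∂Z = 45Z^2

∂Y/∂Z = 45Z^2 > 0 (assuming positive values)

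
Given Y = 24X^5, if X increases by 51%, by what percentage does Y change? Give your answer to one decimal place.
685.0%

For Y = 24X^5:
If X → X(1 + 0.51)
Then Y → Y · (1 + 0.51)^5
     ≈ Y · 7.8503

Percentage change = ((1 + 0.51)^5 − 1) × 100% ≈ 685.0%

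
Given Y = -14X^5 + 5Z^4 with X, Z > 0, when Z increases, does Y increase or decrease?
Y increases

Taking the partial derivative:
∂Y/∂Z = 20Z^3

∂Y/∂Z = 20Z^3 > 0 (assuming positive values)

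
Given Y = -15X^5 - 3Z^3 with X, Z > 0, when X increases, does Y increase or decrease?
Y decreases

Taking the partial derivative:
∂Y/∂X = -75X^4

∂Y/∂X = -75X^4 < 0 (assuming positive values)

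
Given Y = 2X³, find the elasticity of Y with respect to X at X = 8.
Elasticity = 3

Elasticity = (dY/dX) · (X/Y)

dY/dX = 6·X²
At X = 8: dY/dX = 384, Y = 1024

Elasticity = 384 · (8 / 1024) = 3

Interpretation: for a small percentage change in X, the percentage change in Y is approximately 3.00 times as large.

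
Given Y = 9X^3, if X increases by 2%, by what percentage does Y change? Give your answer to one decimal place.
6.1%

For Y = 9X^3:
If X → X(1 + 0.02)
Then Y → Y · (1 + 0.02)^3
     ≈ Y · 1.0612

Percentage change = ((1 + 0.02)^3 − 1) × 100% ≈ 6.1%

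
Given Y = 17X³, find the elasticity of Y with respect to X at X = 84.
Elasticity = 3

Elasticity = (dY/dX) · (X/Y)

dY/dX = 51·X²
At X = 84: dY/dX = 359856, Y = 10075968

Elasticity = 359856 · (84 / 10075968) = 3

Interpretation: for a small percentage change in X, the percentage change in Y is approximately 3.00 times as large.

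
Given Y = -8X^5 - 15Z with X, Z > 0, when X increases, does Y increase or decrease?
Y decreases

Taking the partial derivative:
∂Y/∂X = -40X^4

∂Y/∂X = -40X^4 < 0 (assuming positive values)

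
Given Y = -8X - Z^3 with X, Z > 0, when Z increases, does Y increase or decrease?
Y decreases

Taking the partial derivative:
∂Y/∂Z = -3Z^2

∂Y/∂Z = -3Z^2 < 0 (assuming positive values)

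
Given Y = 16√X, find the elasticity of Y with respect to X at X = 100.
Elasticity = 1/2

Elasticity = (dY/dX) · (X/Y)

dY/dX = 8/√X
At X = 100: dY/dX = 4/5, Y = 160

Elasticity = (4/5) · (100 / 160) = 1/2

Interpretation: for a small percentage change in X, the percentage change in Y is approximately 0.50 times as large.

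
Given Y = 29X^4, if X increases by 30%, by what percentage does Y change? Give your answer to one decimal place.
185.6%

For Y = 29X^4:
If X → X(1 + 0.3)
Then Y → Y · (1 + 0.3)^4
     = Y · 2.8561

Percentage change = ((1 + 0.3)^4 − 1) × 100% ≈ 185.6%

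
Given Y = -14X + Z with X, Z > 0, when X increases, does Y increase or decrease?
Y decreases

Taking the partial derivative:
∂Y/∂X = -14

∂Y/∂X = -14 < 0 (assuming positive values)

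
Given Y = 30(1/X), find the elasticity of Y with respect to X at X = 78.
Elasticity = -1

Elasticity = (dY/dX) · (X/Y)

dY/dX = -30/X²
At X = 78: dY/dX = -5/1014, Y = 5/13

Elasticity = (-5/1014) · (78 / (5/13)) = -1

Interpretation: for a small percentage change in X, the percentage change in Y is approximately -1.00 times as large.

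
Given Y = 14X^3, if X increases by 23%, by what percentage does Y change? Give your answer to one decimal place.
86.1%

For Y = 14X^3:
If X → X(1 + 0.23)
Then Y → Y · (1 + 0.23)^3
     ≈ Y · 1.8609

Percentage change = ((1 + 0.23)^3 − 1) × 100% ≈ 86.1%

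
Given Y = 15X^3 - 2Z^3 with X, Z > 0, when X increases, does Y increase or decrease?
Y increases

Taking the partial derivative:
∂Y/∂X = 45X^2

∂Y/∂X = 45X^2 > 0 (assuming positive values)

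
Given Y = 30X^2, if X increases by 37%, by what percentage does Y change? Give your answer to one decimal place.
87.7%

For Y = 30X^2:
If X → X(1 + 0.37)
Then Y → Y · (1 + 0.37)^2
     = Y · 1.8769

Percentage change = ((1 + 0.37)^2 − 1) × 100% ≈ 87.7%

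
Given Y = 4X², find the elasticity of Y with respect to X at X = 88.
Elasticity = 2

Elasticity = (dY/dX) · (X/Y)

dY/dX = 8·X
At X = 88: dY/dX = 704, Y = 30976

Elasticity = 704 · (88 / 30976) = 2

Interpretation: for a small percentage change in X, the percentage change in Y is approximately 2.00 times as large.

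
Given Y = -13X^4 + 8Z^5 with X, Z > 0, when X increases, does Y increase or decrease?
Y decreases

Taking the partial derivative:
∂Y/∂X = -52X^3

∂Y/∂X = -52X^3 < 0 (assuming positive values)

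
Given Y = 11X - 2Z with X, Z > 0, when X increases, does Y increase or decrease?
Y increases

Taking the partial derivative:
∂Y/∂X = 11

∂Y/∂X = 11 > 0 (assuming positive values)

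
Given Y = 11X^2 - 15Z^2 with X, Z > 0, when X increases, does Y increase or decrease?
Y increases

Taking the partial derivative:
∂Y/∂X = 22X

∂Y/∂X = 22X > 0 (assuming positive values)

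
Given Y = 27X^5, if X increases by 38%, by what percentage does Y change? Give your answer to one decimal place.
400.5%

For Y = 27X^5:
If X → X(1 + 0.38)
Then Y → Y · (1 + 0.38)^5
     ≈ Y · 5.0049

Percentage change = ((1 + 0.38)^5 − 1) × 100% ≈ 400.5%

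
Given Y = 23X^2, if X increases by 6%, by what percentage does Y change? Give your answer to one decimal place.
12.4%

For Y = 23X^2:
If X → X(1 + 0.06)
Then Y → Y · (1 + 0.06)^2
     = Y · 1.1236

Percentage change = ((1 + 0.06)^2 − 1) × 100% ≈ 12.4%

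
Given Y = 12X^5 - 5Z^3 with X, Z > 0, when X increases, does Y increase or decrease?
Y increases

Taking the partial derivative:
∂Y/∂X = 60X^4

∂Y/∂X = 60X^4 > 0 (assuming positive values)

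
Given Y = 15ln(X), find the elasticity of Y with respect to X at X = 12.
Elasticity = 1/ln(12) ≈ 0.4024

Elasticity = (dY/dX) · (X/Y)

dY/dX = 15/X
At X = 12: dY/dX = 5/4, Y = 15·ln(12)

Elasticity = (5/4) · (12 / (15·ln(12))) = 1/ln(12) ≈ 0.4024

Interpretation: for a small percentage change in X, the percentage change in Y is approximately 0.40 times as large.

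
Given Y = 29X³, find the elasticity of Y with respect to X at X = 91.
Elasticity = 3

Elasticity = (dY/dX) · (X/Y)

dY/dX = 87·X²
At X = 91: dY/dX = 720447, Y = 21853559

Elasticity = 720447 · (91 / 21853559) = 3

Interpretation: for a small percentage change in X, the percentage change in Y is approximately 3.00 times as large.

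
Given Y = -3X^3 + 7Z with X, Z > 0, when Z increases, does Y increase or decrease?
Y increases

Taking the partial derivative:
∂Y/∂Z = 7

∂Y/∂Z = 7 > 0 (assuming positive values)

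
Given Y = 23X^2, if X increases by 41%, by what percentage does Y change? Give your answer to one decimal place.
98.8%

For Y = 23X^2:
If X → X(1 + 0.41)
Then Y → Y · (1 + 0.41)^2
     = Y · 1.9881

Percentage change = ((1 + 0.41)^2 − 1) × 100% ≈ 98.8%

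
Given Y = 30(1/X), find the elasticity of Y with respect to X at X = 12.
Elasticity = -1

Elasticity = (dY/dX) · (X/Y)

dY/dX = -30/X²
At X = 12: dY/dX = -5/24, Y = 5/2

Elasticity = (-5/24) · (12 / (5/2)) = -1

Interpretation: for a small percentage change in X, the percentage change in Y is approximately -1.00 times as large.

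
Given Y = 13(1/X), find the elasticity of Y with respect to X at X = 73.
Elasticity = -1

Elasticity = (dY/dX) · (X/Y)

dY/dX = -13/X²
At X = 73: dY/dX = -13/5329, Y = 13/73

Elasticity = (-13/5329) · (73 / (13/73)) = -1

Interpretation: for a small percentage change in X, the percentage change in Y is approximately -1.00 times as large.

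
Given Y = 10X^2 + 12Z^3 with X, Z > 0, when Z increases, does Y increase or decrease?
Y increases

Taking the partial derivative:
∂Y/∂Z = 36Z^2

∂Y/∂Z = 36Z^2 > 0 (assuming positive values)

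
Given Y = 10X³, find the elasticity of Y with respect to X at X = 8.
Elasticity = 3

Elasticity = (dY/dX) · (X/Y)

dY/dX = 30·X²
At X = 8: dY/dX = 1920, Y = 5120

Elasticity = 1920 · (8 / 5120) = 3

Interpretation: for a small percentage change in X, the percentage change in Y is approximately 3.00 times as large.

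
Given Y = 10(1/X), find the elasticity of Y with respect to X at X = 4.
Elasticity = -1

Elasticity = (dY/dX) · (X/Y)

dY/dX = -10/X²
At X = 4: dY/dX = -5/8, Y = 5/2

Elasticity = (-5/8) · (4 / (5/2)) = -1

Interpretation: for a small percentage change in X, the percentage change in Y is approximately -1.00 times as large.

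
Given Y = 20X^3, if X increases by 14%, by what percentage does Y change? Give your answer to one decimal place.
48.2%

For Y = 20X^3:
If X → X(1 + 0.14)
Then Y → Y · (1 + 0.14)^3
     ≈ Y · 1.4815

Percentage change = ((1 + 0.14)^3 − 1) × 100% ≈ 48.2%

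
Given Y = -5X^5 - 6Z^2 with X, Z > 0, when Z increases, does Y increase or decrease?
Y decreases

Taking the partial derivative:
∂Y/∂Z = -12Z

∂Y/∂Z = -12Z < 0 (assuming positive values)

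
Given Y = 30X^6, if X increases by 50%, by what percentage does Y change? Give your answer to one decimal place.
1039.1%

For Y = 30X^6:
If X → X(1 + 0.5)
Then Y → Y · (1 + 0.5)^6
     ≈ Y · 11.3906

Percentage change = ((1 + 0.5)^6 − 1) × 100% ≈ 1039.1%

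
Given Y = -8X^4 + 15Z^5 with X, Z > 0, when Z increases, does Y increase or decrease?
Y increases

Taking the partial derivative:
∂Y/∂Z = 75Z^4

∂Y/∂Z = 75Z^4 > 0 (assuming positive values)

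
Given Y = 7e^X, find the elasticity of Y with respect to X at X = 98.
Elasticity = 98

Elasticity = (dY/dX) · (X/Y)

dY/dX = 7·e^X
At X = 98: dY/dX = 7·e^98, Y = 7·e^98

Elasticity = (7·e^98) · (98 / (7·e^98)) = 98

Interpretation: for a small percentage change in X, the percentage change in Y is approximately 98.00 times as large.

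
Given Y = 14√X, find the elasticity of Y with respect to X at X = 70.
Elasticity = 1/2

Elasticity = (dY/dX) · (X/Y)

dY/dX = 7/√X
At X = 70: dY/dX = √70/10, Y = 14·√70

Elasticity = (√70/10) · (70 / (14·√70)) = 1/2

Interpretation: for a small percentage change in X, the percentage change in Y is approximately 0.50 times as large.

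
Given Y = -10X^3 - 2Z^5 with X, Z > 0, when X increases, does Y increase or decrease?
Y decreases

Taking the partial derivative:
∂Y/∂X = -30X^2

∂Y/∂X = -30X^2 < 0 (assuming positive values)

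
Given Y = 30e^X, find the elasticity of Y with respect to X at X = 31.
Elasticity = 31

Elasticity = (dY/dX) · (X/Y)

dY/dX = 30·e^X
At X = 31: dY/dX = 30·e^31, Y = 30·e^31

Elasticity = (30·e^31) · (31 / (30·e^31)) = 31

Interpretation: for a small percentage change in X, the percentage change in Y is approximately 31.00 times as large.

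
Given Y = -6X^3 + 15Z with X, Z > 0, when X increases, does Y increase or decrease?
Y decreases

Taking the partial derivative:
∂Y/∂X = -18X^2

∂Y/∂X = -18X^2 < 0 (assuming positive values)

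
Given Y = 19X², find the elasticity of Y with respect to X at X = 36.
Elasticity = 2

Elasticity = (dY/dX) · (X/Y)

dY/dX = 38·X
At X = 36: dY/dX = 1368, Y = 24624

Elasticity = 1368 · (36 / 24624) = 2

Interpretation: for a small percentage change in X, the percentage change in Y is approximately 2.00 times as large.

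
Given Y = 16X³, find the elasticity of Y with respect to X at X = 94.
Elasticity = 3

Elasticity = (dY/dX) · (X/Y)

dY/dX = 48·X²
At X = 94: dY/dX = 424128, Y = 13289344

Elasticity = 424128 · (94 / 13289344) = 3

Interpretation: for a small percentage change in X, the percentage change in Y is approximately 3.00 times as large.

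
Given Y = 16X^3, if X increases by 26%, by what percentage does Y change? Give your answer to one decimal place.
100.0%

For Y = 16X^3:
If X → X(1 + 0.26)
Then Y → Y · (1 + 0.26)^3
     ≈ Y · 2.0004

Percentage change = ((1 + 0.26)^3 − 1) × 100% ≈ 100.0%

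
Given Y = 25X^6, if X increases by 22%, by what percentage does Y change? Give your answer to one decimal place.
229.7%

For Y = 25X^6:
If X → X(1 + 0.22)
Then Y → Y · (1 + 0.22)^6
     ≈ Y · 3.2973

Percentage change = ((1 + 0.22)^6 − 1) × 100% ≈ 229.7%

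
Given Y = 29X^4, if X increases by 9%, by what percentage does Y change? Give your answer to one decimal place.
41.2%

For Y = 29X^4:
If X → X(1 + 0.09)
Then Y → Y · (1 + 0.09)^4
     ≈ Y · 1.4116

Percentage change = ((1 + 0.09)^4 − 1) × 100% ≈ 41.2%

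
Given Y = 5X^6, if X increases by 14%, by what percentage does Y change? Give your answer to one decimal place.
119.5%

For Y = 5X^6:
If X → X(1 + 0.14)
Then Y → Y · (1 + 0.14)^6
     ≈ Y · 2.1950

Percentage change = ((1 + 0.14)^6 − 1) × 100% ≈ 119.5%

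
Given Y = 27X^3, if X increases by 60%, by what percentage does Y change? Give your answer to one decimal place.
309.6%

For Y = 27X^3:
If X → X(1 + 0.6)
Then Y → Y · (1 + 0.6)^3
     = Y · 4.0960

Percentage change = ((1 + 0.6)^3 − 1) × 100% = 309.6%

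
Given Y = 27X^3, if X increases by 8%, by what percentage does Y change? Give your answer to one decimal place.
26.0%

For Y = 27X^3:
If X → X(1 + 0.08)
Then Y → Y · (1 + 0.08)^3
     ≈ Y · 1.2597

Percentage change = ((1 + 0.08)^3 − 1) × 100% ≈ 26.0%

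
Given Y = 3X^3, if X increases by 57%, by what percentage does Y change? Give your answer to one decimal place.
287.0%

For Y = 3X^3:
If X → X(1 + 0.57)
Then Y → Y · (1 + 0.57)^3
     ≈ Y · 3.8699

Percentage change = ((1 + 0.57)^3 − 1) × 100% ≈ 287.0%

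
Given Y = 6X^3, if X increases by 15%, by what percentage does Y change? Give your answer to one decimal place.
52.1%

For Y = 6X^3:
If X → X(1 + 0.15)
Then Y → Y · (1 + 0.15)^3
     ≈ Y · 1.5209

Percentage change = ((1 + 0.15)^3 − 1) × 100% ≈ 52.1%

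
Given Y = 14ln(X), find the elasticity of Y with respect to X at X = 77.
Elasticity = 1/ln(77) ≈ 0.2302

Elasticity = (dY/dX) · (X/Y)

dY/dX = 14/X
At X = 77: dY/dX = 2/11, Y = 14·ln(77)

Elasticity = (2/11) · (77 / (14·ln(77))) = 1/ln(77) ≈ 0.2302

Interpretation: for a small percentage change in X, the percentage change in Y is approximately 0.23 times as large.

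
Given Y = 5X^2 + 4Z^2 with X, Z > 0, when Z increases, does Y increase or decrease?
Y increases

Taking the partial derivative:
∂Y/∂Z = 8Z

∂Y/∂Z = 8Z > 0 (assuming positive values)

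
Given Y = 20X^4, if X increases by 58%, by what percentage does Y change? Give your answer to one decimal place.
523.2%

For Y = 20X^4:
If X → X(1 + 0.58)
Then Y → Y · (1 + 0.58)^4
     ≈ Y · 6.2320

Percentage change = ((1 + 0.58)^4 − 1) × 100% ≈ 523.2%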